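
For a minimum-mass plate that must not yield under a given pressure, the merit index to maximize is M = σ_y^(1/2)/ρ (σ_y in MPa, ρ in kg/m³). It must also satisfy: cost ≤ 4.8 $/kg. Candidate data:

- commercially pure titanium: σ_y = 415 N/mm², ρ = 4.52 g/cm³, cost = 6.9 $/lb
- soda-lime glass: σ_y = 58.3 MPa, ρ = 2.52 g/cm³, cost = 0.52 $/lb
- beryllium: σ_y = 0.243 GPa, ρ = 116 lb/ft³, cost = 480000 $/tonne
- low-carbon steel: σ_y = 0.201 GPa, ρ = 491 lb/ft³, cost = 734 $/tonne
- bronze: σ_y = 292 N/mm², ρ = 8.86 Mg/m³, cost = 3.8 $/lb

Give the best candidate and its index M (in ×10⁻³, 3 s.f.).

soda-lime glass, M = 3.03×10⁻³

Screen on constraints: cost ≤ 4.8 $/kg. Survivors: soda-lime glass, low-carbon steel.
Normalizing units and computing the index:
  soda-lime glass: σ_y = 58.30 MPa, ρ = 2520 kg/m³
  low-carbon steel: σ_y = 201.0 MPa, ρ = 7865 kg/m³
  soda-lime glass: M = 3.03×10⁻³
  low-carbon steel: M = 1.80×10⁻³
The maximum is for soda-lime glass.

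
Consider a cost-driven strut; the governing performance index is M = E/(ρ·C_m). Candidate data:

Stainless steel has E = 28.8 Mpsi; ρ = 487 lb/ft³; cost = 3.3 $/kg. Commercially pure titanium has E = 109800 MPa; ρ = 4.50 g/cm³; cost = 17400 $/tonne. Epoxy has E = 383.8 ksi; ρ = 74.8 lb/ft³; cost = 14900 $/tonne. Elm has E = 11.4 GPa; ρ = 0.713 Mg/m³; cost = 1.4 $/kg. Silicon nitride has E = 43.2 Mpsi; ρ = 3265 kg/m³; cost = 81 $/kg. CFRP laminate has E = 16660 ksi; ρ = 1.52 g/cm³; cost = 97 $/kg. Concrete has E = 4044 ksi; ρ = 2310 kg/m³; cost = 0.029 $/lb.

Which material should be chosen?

After converting to SI:
  stainless steel: E = 198.6 GPa, ρ = 7801 kg/m³, cost = 3.300 $/kg
  commercially pure titanium: E = 109.8 GPa, ρ = 4500 kg/m³, cost = 17.40 $/kg
  epoxy: E = 2.646 GPa, ρ = 1198 kg/m³, cost = 14.90 $/kg
  elm: E = 11.40 GPa, ρ = 713.0 kg/m³, cost = 1.400 $/kg
  silicon nitride: E = 297.9 GPa, ρ = 3265 kg/m³, cost = 81.00 $/kg
  CFRP laminate: E = 114.9 GPa, ρ = 1520 kg/m³, cost = 97.00 $/kg
  concrete: E = 27.88 GPa, ρ = 2310 kg/m³, cost = 0.06393 $/kg
  concrete: M = 189 MN·m per $
  elm: M = 11.4 MN·m per $
  stainless steel: M = 7.71 MN·m per $
  commercially pure titanium: M = 1.40 MN·m per $
  silicon nitride: M = 1.13 MN·m per $
  CFRP laminate: M = 0.779 MN·m per $
  epoxy: M = 0.148 MN·m per $
The maximum is for concrete.

concrete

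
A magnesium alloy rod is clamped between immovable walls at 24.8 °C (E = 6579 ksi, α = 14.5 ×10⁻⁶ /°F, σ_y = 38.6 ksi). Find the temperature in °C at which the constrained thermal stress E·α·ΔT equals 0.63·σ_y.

166 °C

E = 6579 ksi = 45.36 GPa.
α = 14.5×10⁻⁶/°F × 9/5 = 26.1×10⁻⁶/K.
σ_y = 38.6 ksi = 266.1 MPa.
E·α·ΔT = 167.7 MPa ⇒ ΔT = 167.7 / (45.36×10³ × 26.1×10⁻⁶) = 141.6 K.
T = 24.8 + 141.6 = 166.4 °C.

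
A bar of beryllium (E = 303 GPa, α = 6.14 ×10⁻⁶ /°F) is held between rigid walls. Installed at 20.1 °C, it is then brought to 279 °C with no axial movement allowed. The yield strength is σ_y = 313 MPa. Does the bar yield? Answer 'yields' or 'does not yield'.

α = 6.14×10⁻⁶/°F × 9/5 = 11.1×10⁻⁶/K.
ΔT = 258.9 K. Constrained thermal stress σ = E·α·ΔT = 303.0×10³ MPa × 11.1×10⁻⁶ × 258.9 = 867 MPa (compressive).
Compare to σ_y = 313 MPa: σ ≥ σ_y, so it yields.

yields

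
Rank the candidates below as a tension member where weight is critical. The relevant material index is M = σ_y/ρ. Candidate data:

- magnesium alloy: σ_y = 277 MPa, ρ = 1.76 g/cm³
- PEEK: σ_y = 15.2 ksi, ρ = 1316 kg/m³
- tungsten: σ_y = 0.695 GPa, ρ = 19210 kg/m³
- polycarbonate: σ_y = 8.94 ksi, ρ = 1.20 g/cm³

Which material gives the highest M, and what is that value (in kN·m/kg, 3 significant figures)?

Normalizing units and computing the index:
  magnesium alloy: σ_y = 277.0 MPa, ρ = 1760 kg/m³
  PEEK: σ_y = 104.8 MPa, ρ = 1316 kg/m³
  tungsten: σ_y = 695.0 MPa, ρ = 19210 kg/m³
  polycarbonate: σ_y = 61.64 MPa, ρ = 1200 kg/m³
  magnesium alloy: M = 157 kN·m/kg
  PEEK: M = 79.6 kN·m/kg
  polycarbonate: M = 51.4 kN·m/kg
  tungsten: M = 36.2 kN·m/kg
Magnesium alloy has the largest M.

magnesium alloy, M = 157 kN·m/kg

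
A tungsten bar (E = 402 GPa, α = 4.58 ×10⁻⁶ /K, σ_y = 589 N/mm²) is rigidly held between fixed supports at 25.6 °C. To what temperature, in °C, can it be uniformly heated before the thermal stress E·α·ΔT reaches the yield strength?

σ_y = 589 N/mm² = 589.0 MPa.
E·α·ΔT = 589.0 MPa ⇒ ΔT = 589.0 / (402.0×10³ × 4.58×10⁻⁶) = 319.9 K.
T = 25.6 + 319.9 = 345.5 °C.

346 °C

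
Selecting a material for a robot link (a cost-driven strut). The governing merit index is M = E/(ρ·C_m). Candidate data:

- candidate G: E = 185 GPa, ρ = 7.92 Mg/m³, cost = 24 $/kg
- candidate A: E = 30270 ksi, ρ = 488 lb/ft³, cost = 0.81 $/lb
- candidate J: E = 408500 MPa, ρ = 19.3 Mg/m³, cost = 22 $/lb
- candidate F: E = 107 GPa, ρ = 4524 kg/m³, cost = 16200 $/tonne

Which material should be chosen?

Convert each candidate to consistent units, then evaluate M:
  candidate G: E = 185.0 GPa, ρ = 7920 kg/m³, cost = 24.00 $/kg
  candidate A: E = 208.7 GPa, ρ = 7817 kg/m³, cost = 1.786 $/kg
  candidate J: E = 408.5 GPa, ρ = 19300 kg/m³, cost = 48.50 $/kg
  candidate F: E = 107.0 GPa, ρ = 4524 kg/m³, cost = 16.20 $/kg
  candidate A: M = 15.0 MN·m per $
  candidate F: M = 1.46 MN·m per $
  candidate G: M = 0.973 MN·m per $
  candidate J: M = 0.436 MN·m per $
Highest index: candidate A.

candidate A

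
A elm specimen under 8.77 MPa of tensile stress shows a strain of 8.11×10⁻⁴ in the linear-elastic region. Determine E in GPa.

E = σ/ε = 8.77 MPa / 8.11×10⁻⁴ = 10810 MPa = 10.8 GPa.

10.8 GPa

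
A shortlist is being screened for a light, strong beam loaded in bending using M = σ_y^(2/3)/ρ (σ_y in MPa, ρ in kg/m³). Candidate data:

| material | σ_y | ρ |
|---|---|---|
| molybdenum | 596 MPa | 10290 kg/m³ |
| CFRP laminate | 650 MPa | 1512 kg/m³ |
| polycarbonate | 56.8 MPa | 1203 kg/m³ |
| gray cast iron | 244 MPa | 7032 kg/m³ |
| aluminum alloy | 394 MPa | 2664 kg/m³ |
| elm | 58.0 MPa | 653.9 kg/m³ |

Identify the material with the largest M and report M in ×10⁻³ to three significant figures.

CFRP laminate, M = 49.6×10⁻³

Evaluate M for each candidate:
  CFRP laminate: M = 49.6×10⁻³
  elm: M = 22.9×10⁻³
  aluminum alloy: M = 20.2×10⁻³
  polycarbonate: M = 12.3×10⁻³
  molybdenum: M = 6.88×10⁻³
  gray cast iron: M = 5.55×10⁻³
CFRP laminate ranks first.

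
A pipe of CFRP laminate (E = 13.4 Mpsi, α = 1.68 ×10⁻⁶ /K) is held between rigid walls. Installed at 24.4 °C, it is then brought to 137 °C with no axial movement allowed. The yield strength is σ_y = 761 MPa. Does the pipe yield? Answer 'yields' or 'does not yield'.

E = 13.4 Mpsi = 92.39 GPa.
ΔT = 112.6 K. Constrained thermal stress σ = E·α·ΔT = 92.39×10³ MPa × 1.68×10⁻⁶ × 112.6 = 17.5 MPa (compressive).
Compare to σ_y = 761 MPa: σ < σ_y, so it does not yield.

does not yield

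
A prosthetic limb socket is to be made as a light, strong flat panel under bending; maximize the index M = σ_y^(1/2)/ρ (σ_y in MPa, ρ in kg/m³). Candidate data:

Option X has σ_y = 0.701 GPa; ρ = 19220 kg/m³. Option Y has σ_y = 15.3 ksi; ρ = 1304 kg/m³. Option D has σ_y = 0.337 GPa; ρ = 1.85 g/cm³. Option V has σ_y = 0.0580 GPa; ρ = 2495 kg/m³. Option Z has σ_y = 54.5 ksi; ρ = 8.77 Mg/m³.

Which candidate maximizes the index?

option D

Convert each candidate to consistent units, then evaluate M:
  option X: σ_y = 701.0 MPa, ρ = 19220 kg/m³
  option Y: σ_y = 105.5 MPa, ρ = 1304 kg/m³
  option D: σ_y = 337.0 MPa, ρ = 1850 kg/m³
  option V: σ_y = 58.00 MPa, ρ = 2495 kg/m³
  option Z: σ_y = 375.8 MPa, ρ = 8770 kg/m³
  option D: M = 9.92×10⁻³
  option Y: M = 7.88×10⁻³
  option V: M = 3.05×10⁻³
  option Z: M = 2.21×10⁻³
  option X: M = 1.38×10⁻³
Option D ranks first.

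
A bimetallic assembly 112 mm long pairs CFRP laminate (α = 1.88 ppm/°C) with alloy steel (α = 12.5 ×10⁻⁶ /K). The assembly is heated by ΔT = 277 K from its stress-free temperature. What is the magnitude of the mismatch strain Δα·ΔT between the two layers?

2.94×10⁻³

Δα = |1.88 − 12.5|×10⁻⁶/K = 10.6×10⁻⁶/K.
Mismatch strain = Δα·ΔT = 10.6×10⁻⁶ × 277.0 = 2.94×10⁻³.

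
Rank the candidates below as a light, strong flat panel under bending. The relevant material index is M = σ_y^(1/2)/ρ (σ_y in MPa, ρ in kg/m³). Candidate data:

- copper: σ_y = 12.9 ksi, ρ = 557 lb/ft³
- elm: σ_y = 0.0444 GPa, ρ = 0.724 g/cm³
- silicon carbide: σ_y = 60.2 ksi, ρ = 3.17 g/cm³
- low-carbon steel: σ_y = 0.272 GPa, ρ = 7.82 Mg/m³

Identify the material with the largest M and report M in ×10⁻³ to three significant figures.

Convert each candidate to consistent units, then evaluate M:
  copper: σ_y = 88.94 MPa, ρ = 8922 kg/m³
  elm: σ_y = 44.40 MPa, ρ = 724.0 kg/m³
  silicon carbide: σ_y = 415.1 MPa, ρ = 3170 kg/m³
  low-carbon steel: σ_y = 272.0 MPa, ρ = 7820 kg/m³
  elm: M = 9.20×10⁻³
  silicon carbide: M = 6.43×10⁻³
  low-carbon steel: M = 2.11×10⁻³
  copper: M = 1.06×10⁻³
The maximum is for elm.

elm, M = 9.20×10⁻³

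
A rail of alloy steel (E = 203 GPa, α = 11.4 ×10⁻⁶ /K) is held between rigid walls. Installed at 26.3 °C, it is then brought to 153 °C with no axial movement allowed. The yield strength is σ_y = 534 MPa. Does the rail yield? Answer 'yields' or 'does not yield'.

does not yield

ΔT = 126.7 K. Constrained thermal stress σ = E·α·ΔT = 203.0×10³ MPa × 11.4×10⁻⁶ × 126.7 = 293 MPa (compressive).
Compare to σ_y = 534 MPa: σ < σ_y, so it does not yield.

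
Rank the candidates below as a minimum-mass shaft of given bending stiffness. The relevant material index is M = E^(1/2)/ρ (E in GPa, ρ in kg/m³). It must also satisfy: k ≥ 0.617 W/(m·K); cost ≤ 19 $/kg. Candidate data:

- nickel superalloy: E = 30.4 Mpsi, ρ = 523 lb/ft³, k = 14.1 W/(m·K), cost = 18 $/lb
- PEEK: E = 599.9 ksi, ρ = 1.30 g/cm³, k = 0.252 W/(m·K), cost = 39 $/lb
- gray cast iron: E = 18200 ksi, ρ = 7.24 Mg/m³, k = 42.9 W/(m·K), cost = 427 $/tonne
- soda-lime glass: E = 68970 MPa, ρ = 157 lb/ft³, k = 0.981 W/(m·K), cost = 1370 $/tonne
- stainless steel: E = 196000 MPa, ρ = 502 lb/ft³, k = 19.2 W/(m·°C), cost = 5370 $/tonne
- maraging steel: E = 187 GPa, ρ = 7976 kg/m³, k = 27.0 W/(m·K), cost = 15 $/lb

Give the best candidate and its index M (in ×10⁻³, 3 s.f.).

Screen on constraints: k ≥ 0.617 W/(m·K); cost ≤ 19 $/kg. Survivors: gray cast iron, soda-lime glass, stainless steel.
Putting every candidate on a common basis:
  gray cast iron: E = 125.5 GPa, ρ = 7240 kg/m³
  soda-lime glass: E = 68.97 GPa, ρ = 2515 kg/m³
  stainless steel: E = 196.0 GPa, ρ = 8041 kg/m³
  soda-lime glass: M = 3.30×10⁻³
  stainless steel: M = 1.74×10⁻³
  gray cast iron: M = 1.55×10⁻³
Highest index: soda-lime glass.

soda-lime glass, M = 3.30×10⁻³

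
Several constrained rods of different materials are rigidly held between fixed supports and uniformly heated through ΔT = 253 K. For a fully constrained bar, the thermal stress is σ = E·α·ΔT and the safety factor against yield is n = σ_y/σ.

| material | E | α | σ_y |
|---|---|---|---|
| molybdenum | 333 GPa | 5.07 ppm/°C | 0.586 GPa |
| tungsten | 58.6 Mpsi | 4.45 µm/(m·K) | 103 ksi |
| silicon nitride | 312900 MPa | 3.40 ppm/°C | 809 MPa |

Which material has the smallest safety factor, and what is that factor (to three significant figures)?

molybdenum, n = 1.37

With everything in SI (GPa, ×10⁻⁶/K, MPa):
  molybdenum: E = 333.0, α = 5.07, σ_y = 586.0 → σ = 427 MPa, n = 1.37
  tungsten: E = 404.0, α = 4.45, σ_y = 710.2 → σ = 455 MPa, n = 1.56
  silicon nitride: E = 312.9, α = 3.40, σ_y = 809.0 → σ = 269 MPa, n = 3.01
Smallest n: molybdenum with n = 1.37.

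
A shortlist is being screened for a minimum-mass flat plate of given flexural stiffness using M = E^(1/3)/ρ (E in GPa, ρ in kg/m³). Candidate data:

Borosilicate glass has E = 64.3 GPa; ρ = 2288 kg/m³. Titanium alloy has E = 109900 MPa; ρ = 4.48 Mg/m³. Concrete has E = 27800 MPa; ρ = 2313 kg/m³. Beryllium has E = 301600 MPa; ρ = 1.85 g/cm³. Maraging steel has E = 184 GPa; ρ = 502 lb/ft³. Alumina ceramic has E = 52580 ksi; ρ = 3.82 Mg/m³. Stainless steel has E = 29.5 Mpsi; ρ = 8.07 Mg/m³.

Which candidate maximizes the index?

Putting every candidate on a common basis:
  borosilicate glass: E = 64.30 GPa, ρ = 2288 kg/m³
  titanium alloy: E = 109.9 GPa, ρ = 4480 kg/m³
  concrete: E = 27.80 GPa, ρ = 2313 kg/m³
  beryllium: E = 301.6 GPa, ρ = 1850 kg/m³
  maraging steel: E = 184.0 GPa, ρ = 8041 kg/m³
  alumina ceramic: E = 362.5 GPa, ρ = 3820 kg/m³
  stainless steel: E = 203.4 GPa, ρ = 8070 kg/m³
  beryllium: M = 3.62×10⁻³
  alumina ceramic: M = 1.87×10⁻³
  borosilicate glass: M = 1.75×10⁻³
  concrete: M = 1.31×10⁻³
  titanium alloy: M = 1.07×10⁻³
  stainless steel: M = 0.729×10⁻³
  maraging steel: M = 0.707×10⁻³
Beryllium has the largest M.

beryllium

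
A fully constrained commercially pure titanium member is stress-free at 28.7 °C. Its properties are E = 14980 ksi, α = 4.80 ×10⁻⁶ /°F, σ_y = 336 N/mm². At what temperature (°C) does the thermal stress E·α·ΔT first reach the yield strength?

E = 14980 ksi = 103.3 GPa.
α = 4.80×10⁻⁶/°F × 9/5 = 8.64×10⁻⁶/K.
σ_y = 336 N/mm² = 336.0 MPa.
E·α·ΔT = 336.0 MPa ⇒ ΔT = 336.0 / (103.3×10³ × 8.64×10⁻⁶) = 376.5 K.
T = 28.7 + 376.5 = 405.2 °C.

405 °C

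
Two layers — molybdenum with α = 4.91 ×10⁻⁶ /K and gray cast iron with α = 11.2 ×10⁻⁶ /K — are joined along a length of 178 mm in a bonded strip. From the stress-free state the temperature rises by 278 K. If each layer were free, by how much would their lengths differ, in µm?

Δα = |4.91 − 11.2|×10⁻⁶/K = 6.29×10⁻⁶/K.
ΔL_mismatch = Δα·L·ΔT = 6.29×10⁻⁶ × 178.0 mm × 278.0 K = 311 µm.

311 µm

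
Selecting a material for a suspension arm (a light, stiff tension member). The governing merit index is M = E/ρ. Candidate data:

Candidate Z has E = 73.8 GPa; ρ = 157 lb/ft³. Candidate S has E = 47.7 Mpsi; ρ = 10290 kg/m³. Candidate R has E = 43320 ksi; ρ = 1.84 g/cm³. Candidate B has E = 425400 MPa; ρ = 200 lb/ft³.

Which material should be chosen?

candidate R

Convert each candidate to consistent units, then evaluate M:
  candidate Z: E = 73.80 GPa, ρ = 2515 kg/m³
  candidate S: E = 328.9 GPa, ρ = 10290 kg/m³
  candidate R: E = 298.7 GPa, ρ = 1840 kg/m³
  candidate B: E = 425.4 GPa, ρ = 3204 kg/m³
  candidate R: M = 162 MN·m/kg
  candidate B: M = 133 MN·m/kg
  candidate S: M = 32.0 MN·m/kg
  candidate Z: M = 29.3 MN·m/kg
The maximum is for candidate R.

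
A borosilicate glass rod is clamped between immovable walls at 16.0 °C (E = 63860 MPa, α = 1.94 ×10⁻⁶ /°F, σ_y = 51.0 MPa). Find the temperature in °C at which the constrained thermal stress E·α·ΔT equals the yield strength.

E = 63860 MPa = 63.86 GPa.
α = 1.94×10⁻⁶/°F × 9/5 = 3.49×10⁻⁶/K.
E·α·ΔT = 51.00 MPa ⇒ ΔT = 51.00 / (63.86×10³ × 3.49×10⁻⁶) = 228.7 K.
T = 16.0 + 228.7 = 244.7 °C.

245 °C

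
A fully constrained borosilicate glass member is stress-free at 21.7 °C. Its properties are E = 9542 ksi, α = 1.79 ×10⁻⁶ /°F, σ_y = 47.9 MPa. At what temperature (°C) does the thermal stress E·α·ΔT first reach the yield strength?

E = 9542 ksi = 65.79 GPa.
α = 1.79×10⁻⁶/°F × 9/5 = 3.22×10⁻⁶/K.
E·α·ΔT = 47.90 MPa ⇒ ΔT = 47.90 / (65.79×10³ × 3.22×10⁻⁶) = 226.0 K.
T = 21.7 + 226.0 = 247.7 °C.

248 °C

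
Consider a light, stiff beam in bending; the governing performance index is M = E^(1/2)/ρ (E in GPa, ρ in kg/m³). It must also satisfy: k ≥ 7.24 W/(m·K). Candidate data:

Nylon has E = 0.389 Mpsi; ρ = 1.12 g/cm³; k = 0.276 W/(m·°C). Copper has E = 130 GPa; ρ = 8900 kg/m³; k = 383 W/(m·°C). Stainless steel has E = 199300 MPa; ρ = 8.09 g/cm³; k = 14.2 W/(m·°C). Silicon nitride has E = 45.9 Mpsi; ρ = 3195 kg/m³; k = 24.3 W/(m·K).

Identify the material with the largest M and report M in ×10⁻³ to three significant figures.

Screen on constraints: k ≥ 7.24 W/(m·K). Survivors: copper, stainless steel, silicon nitride.
In SI units:
  copper: E = 130.0 GPa, ρ = 8900 kg/m³
  stainless steel: E = 199.3 GPa, ρ = 8090 kg/m³
  silicon nitride: E = 316.5 GPa, ρ = 3195 kg/m³
  silicon nitride: M = 5.57×10⁻³
  stainless steel: M = 1.75×10⁻³
  copper: M = 1.28×10⁻³
Silicon nitride ranks first.

silicon nitride, M = 5.57×10⁻³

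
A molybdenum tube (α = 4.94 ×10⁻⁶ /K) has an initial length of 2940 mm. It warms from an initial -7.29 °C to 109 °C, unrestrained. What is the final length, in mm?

2941.7 mm

ΔT = 109 − (-7.29) = 116.3 K.
ΔL = α·L₀·ΔT = 4.94×10⁻⁶ × 2940 mm × 116.3 K = 1.69 mm.
L = L₀ + ΔL = 2940 + 1.69 = 2941.7 mm.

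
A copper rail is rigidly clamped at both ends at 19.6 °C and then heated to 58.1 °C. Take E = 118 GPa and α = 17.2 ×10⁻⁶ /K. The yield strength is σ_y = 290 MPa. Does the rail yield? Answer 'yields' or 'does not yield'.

ΔT = 38.50 K. Constrained thermal stress σ = E·α·ΔT = 118.0×10³ MPa × 17.2×10⁻⁶ × 38.50 = 78.1 MPa (compressive).
Compare to σ_y = 290 MPa: σ < σ_y, so it does not yield.

does not yield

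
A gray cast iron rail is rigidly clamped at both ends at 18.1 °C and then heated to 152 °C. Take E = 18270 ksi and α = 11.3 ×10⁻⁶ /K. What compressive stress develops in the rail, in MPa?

191 MPa

E = 18270 ksi = 126.0 GPa.
ΔT = 133.9 K. Constrained thermal stress σ = E·α·ΔT = 126.0×10³ MPa × 11.3×10⁻⁶ × 133.9 = 191 MPa (compressive).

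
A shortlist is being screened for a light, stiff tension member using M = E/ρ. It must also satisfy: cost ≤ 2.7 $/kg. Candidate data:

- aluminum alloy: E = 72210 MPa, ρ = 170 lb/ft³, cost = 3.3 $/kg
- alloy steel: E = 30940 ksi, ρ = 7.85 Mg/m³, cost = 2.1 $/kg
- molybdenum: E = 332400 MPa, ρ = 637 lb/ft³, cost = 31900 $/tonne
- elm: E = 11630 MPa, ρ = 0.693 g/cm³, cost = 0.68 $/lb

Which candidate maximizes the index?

Screen on constraints: cost ≤ 2.7 $/kg. Survivors: alloy steel, elm.
After converting to SI:
  alloy steel: E = 213.3 GPa, ρ = 7850 kg/m³
  elm: E = 11.63 GPa, ρ = 693.0 kg/m³
  alloy steel: M = 27.2 MN·m/kg
  elm: M = 16.8 MN·m/kg
Alloy steel has the largest M.

alloy steel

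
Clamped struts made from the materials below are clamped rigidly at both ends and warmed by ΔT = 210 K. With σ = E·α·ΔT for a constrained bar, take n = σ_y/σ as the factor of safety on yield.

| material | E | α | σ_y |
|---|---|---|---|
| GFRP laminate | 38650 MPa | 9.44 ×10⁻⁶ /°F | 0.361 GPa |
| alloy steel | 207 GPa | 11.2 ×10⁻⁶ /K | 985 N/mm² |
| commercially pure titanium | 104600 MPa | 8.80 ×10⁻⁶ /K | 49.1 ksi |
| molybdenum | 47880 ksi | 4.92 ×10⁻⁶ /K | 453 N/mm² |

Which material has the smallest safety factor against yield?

With everything in SI (GPa, ×10⁻⁶/K, MPa):
  GFRP laminate: E = 38.65, α = 17.0, σ_y = 361.0 → σ = 138 MPa, n = 2.62
  alloy steel: E = 207.0, α = 11.2, σ_y = 985.0 → σ = 487 MPa, n = 2.02
  commercially pure titanium: E = 104.6, α = 8.80, σ_y = 338.5 → σ = 193 MPa, n = 1.75
  molybdenum: E = 330.1, α = 4.92, σ_y = 453.0 → σ = 341 MPa, n = 1.33
Smallest n: molybdenum with n = 1.33.

molybdenum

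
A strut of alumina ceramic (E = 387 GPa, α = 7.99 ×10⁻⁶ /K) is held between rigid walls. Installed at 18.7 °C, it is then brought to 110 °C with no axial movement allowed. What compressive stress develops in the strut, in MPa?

282 MPa

ΔT = 91.30 K. Constrained thermal stress σ = E·α·ΔT = 387.0×10³ MPa × 7.99×10⁻⁶ × 91.30 = 282 MPa (compressive).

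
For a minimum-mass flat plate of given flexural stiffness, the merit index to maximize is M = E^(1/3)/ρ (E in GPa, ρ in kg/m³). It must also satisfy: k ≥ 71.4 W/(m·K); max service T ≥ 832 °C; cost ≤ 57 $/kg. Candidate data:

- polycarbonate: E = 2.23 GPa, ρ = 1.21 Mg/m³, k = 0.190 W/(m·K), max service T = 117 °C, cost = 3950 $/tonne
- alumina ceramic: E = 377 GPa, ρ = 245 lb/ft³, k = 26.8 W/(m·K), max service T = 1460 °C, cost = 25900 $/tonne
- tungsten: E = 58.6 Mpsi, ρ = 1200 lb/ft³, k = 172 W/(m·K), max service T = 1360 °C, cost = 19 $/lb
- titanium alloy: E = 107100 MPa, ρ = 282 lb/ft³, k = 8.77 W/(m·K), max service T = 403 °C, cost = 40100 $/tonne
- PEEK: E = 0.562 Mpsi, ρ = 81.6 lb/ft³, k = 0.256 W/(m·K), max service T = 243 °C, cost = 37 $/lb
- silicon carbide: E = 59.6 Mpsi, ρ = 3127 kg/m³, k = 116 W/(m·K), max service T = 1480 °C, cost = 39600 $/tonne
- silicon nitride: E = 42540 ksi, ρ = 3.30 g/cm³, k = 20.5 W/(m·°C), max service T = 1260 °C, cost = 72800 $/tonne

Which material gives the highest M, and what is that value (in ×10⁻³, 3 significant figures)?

silicon carbide, M = 2.38×10⁻³

Screen on constraints: k ≥ 71.4 W/(m·K); max service T ≥ 832 °C; cost ≤ 57 $/kg. Survivors: tungsten, silicon carbide.
In SI units:
  tungsten: E = 404.0 GPa, ρ = 19220 kg/m³
  silicon carbide: E = 410.9 GPa, ρ = 3127 kg/m³
  silicon carbide: M = 2.38×10⁻³
  tungsten: M = 0.385×10⁻³
Silicon carbide ranks first.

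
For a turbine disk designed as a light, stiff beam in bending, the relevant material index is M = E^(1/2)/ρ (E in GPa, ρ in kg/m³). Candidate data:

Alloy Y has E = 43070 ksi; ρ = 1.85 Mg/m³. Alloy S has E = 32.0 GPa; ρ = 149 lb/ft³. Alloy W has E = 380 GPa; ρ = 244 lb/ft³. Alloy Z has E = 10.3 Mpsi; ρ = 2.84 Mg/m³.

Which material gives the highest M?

In SI units:
  alloy Y: E = 297.0 GPa, ρ = 1850 kg/m³
  alloy S: E = 32.00 GPa, ρ = 2387 kg/m³
  alloy W: E = 380.0 GPa, ρ = 3909 kg/m³
  alloy Z: E = 71.02 GPa, ρ = 2840 kg/m³
  alloy Y: M = 9.31×10⁻³
  alloy W: M = 4.99×10⁻³
  alloy Z: M = 2.97×10⁻³
  alloy S: M = 2.37×10⁻³
Alloy Y has the largest M.

alloy Y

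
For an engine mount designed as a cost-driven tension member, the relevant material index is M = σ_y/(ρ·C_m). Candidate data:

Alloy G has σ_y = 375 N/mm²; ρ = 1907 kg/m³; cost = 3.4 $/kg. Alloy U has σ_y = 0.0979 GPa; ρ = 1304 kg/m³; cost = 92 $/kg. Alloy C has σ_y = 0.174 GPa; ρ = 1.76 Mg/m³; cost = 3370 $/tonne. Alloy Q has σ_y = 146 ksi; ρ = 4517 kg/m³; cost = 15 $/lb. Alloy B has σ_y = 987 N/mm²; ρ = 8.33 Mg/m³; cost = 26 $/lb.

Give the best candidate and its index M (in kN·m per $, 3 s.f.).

After converting to SI:
  alloy G: σ_y = 375.0 MPa, ρ = 1907 kg/m³, cost = 3.400 $/kg
  alloy U: σ_y = 97.90 MPa, ρ = 1304 kg/m³, cost = 92.00 $/kg
  alloy C: σ_y = 174.0 MPa, ρ = 1760 kg/m³, cost = 3.370 $/kg
  alloy Q: σ_y = 1007 MPa, ρ = 4517 kg/m³, cost = 33.07 $/kg
  alloy B: σ_y = 987.0 MPa, ρ = 8330 kg/m³, cost = 57.32 $/kg
  alloy G: M = 57.8 kN·m per $
  alloy C: M = 29.3 kN·m per $
  alloy Q: M = 6.74 kN·m per $
  alloy B: M = 2.07 kN·m per $
  alloy U: M = 0.816 kN·m per $
Alloy G ranks first.

alloy G, M = 57.8 kN·m per $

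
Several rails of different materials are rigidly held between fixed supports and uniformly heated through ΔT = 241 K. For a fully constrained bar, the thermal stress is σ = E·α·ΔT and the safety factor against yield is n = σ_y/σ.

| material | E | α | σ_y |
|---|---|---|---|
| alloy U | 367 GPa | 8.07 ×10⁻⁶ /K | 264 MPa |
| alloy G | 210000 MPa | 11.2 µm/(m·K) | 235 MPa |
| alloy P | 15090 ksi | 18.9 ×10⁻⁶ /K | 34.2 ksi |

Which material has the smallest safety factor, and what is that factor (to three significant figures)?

alloy U, n = 0.370

In consistent units (E in GPa, α in ×10⁻⁶/K, σ_y in MPa):
  alloy U: E = 367.0, α = 8.07, σ_y = 264.0 → σ = 714 MPa, n = 0.370
  alloy G: E = 210.0, α = 11.2, σ_y = 235.0 → σ = 567 MPa, n = 0.415
  alloy P: E = 104.0, α = 18.9, σ_y = 235.8 → σ = 474 MPa, n = 0.498
The minimum is alloy U at n = 0.370.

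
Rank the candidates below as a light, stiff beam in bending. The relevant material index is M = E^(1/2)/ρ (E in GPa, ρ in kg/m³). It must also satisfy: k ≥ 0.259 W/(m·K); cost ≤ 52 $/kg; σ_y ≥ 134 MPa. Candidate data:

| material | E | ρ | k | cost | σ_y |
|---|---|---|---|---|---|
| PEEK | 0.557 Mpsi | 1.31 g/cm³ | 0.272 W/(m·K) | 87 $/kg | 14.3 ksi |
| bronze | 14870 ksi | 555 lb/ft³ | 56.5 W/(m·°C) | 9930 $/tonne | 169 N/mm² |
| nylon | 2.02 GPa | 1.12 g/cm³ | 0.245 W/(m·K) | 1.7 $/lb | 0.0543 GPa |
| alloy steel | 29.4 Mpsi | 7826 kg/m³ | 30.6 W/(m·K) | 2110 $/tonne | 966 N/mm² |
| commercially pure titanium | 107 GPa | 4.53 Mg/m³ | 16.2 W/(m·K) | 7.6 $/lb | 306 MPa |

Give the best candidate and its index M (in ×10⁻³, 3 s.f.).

commercially pure titanium, M = 2.28×10⁻³

Screen on constraints: k ≥ 0.259 W/(m·K); cost ≤ 52 $/kg; σ_y ≥ 134 MPa. Survivors: bronze, alloy steel, commercially pure titanium.
In SI units:
  bronze: E = 102.5 GPa, ρ = 8890 kg/m³
  alloy steel: E = 202.7 GPa, ρ = 7826 kg/m³
  commercially pure titanium: E = 107.0 GPa, ρ = 4530 kg/m³
  commercially pure titanium: M = 2.28×10⁻³
  alloy steel: M = 1.82×10⁻³
  bronze: M = 1.14×10⁻³
The maximum is for commercially pure titanium.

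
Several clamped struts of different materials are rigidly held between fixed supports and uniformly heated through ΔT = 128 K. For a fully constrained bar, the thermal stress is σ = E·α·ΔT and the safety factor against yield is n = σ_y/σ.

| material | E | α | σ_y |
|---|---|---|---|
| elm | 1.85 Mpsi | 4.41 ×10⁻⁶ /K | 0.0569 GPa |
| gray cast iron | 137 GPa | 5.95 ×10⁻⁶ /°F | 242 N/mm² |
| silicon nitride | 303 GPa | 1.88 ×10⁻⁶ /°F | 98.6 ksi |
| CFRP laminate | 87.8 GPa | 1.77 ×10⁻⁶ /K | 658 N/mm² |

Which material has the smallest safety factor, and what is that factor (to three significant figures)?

gray cast iron, n = 1.29

With everything in SI (GPa, ×10⁻⁶/K, MPa):
  elm: E = 12.76, α = 4.41, σ_y = 56.90 → σ = 7.20 MPa, n = 7.90
  gray cast iron: E = 137.0, α = 10.7, σ_y = 242.0 → σ = 188 MPa, n = 1.29
  silicon nitride: E = 303.0, α = 3.38, σ_y = 679.8 → σ = 131 MPa, n = 5.18
  CFRP laminate: E = 87.80, α = 1.77, σ_y = 658.0 → σ = 19.9 MPa, n = 33.1
Gray cast iron has the lowest safety factor, n = 1.29.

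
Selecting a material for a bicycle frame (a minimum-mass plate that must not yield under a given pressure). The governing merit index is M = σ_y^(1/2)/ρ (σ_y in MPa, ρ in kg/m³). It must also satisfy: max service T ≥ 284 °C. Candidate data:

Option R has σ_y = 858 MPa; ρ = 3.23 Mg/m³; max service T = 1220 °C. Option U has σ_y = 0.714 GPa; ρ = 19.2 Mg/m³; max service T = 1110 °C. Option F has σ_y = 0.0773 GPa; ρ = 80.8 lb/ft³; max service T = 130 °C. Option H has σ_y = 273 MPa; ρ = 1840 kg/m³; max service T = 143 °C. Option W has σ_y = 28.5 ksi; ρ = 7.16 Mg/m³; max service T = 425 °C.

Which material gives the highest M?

option R

Screen on constraints: max service T ≥ 284 °C. Survivors: option R, option U, option W.
Normalizing units and computing the index:
  option R: σ_y = 858.0 MPa, ρ = 3230 kg/m³
  option U: σ_y = 714.0 MPa, ρ = 19200 kg/m³
  option W: σ_y = 196.5 MPa, ρ = 7160 kg/m³
  option R: M = 9.07×10⁻³
  option W: M = 1.96×10⁻³
  option U: M = 1.39×10⁻³
Option R ranks first.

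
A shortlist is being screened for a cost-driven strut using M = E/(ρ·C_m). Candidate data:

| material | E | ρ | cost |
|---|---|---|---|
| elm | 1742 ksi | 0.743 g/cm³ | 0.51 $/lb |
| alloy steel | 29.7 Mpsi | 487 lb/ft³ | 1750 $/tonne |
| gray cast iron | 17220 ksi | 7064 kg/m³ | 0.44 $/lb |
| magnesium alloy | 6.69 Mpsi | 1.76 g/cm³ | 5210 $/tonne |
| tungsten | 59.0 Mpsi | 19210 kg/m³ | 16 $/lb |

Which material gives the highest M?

Convert each candidate to consistent units, then evaluate M:
  elm: E = 12.01 GPa, ρ = 743.0 kg/m³, cost = 1.124 $/kg
  alloy steel: E = 204.8 GPa, ρ = 7801 kg/m³, cost = 1.750 $/kg
  gray cast iron: E = 118.7 GPa, ρ = 7064 kg/m³, cost = 0.9700 $/kg
  magnesium alloy: E = 46.13 GPa, ρ = 1760 kg/m³, cost = 5.210 $/kg
  tungsten: E = 406.8 GPa, ρ = 19210 kg/m³, cost = 35.27 $/kg
  gray cast iron: M = 17.3 MN·m per $
  alloy steel: M = 15.0 MN·m per $
  elm: M = 14.4 MN·m per $
  magnesium alloy: M = 5.03 MN·m per $
  tungsten: M = 0.600 MN·m per $
Highest index: gray cast iron.

gray cast iron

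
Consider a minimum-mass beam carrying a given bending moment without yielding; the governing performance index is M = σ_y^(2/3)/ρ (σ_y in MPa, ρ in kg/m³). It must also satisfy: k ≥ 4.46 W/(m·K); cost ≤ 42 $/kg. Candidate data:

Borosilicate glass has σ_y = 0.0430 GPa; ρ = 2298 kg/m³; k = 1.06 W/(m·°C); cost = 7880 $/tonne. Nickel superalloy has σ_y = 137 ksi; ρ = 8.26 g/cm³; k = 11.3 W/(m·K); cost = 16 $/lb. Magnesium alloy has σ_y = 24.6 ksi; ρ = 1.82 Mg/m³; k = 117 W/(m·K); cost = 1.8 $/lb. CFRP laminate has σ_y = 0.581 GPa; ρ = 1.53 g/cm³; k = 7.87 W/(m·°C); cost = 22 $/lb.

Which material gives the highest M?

Screen on constraints: k ≥ 4.46 W/(m·K); cost ≤ 42 $/kg. Survivors: nickel superalloy, magnesium alloy.
In SI units:
  nickel superalloy: σ_y = 944.6 MPa, ρ = 8260 kg/m³
  magnesium alloy: σ_y = 169.6 MPa, ρ = 1820 kg/m³
  magnesium alloy: M = 16.8×10⁻³
  nickel superalloy: M = 11.7×10⁻³
Magnesium alloy ranks first.

magnesium alloy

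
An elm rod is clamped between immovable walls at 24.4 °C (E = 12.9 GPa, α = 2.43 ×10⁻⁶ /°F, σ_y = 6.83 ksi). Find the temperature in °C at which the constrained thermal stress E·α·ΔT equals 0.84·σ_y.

725 °C

α = 2.43×10⁻⁶/°F × 9/5 = 4.37×10⁻⁶/K.
σ_y = 6.83 ksi = 47.09 MPa.
E·α·ΔT = 39.56 MPa ⇒ ΔT = 39.56 / (12.90×10³ × 4.37×10⁻⁶) = 701.1 K.
T = 24.4 + 701.1 = 725.5 °C.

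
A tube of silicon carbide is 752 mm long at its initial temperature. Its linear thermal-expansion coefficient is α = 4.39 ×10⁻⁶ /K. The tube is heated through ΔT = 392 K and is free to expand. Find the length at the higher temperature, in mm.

ΔL = α·L₀·ΔT = 4.39×10⁻⁶ × 752 mm × 392.0 K = 1.29 mm.
L = L₀ + ΔL = 752 + 1.29 = 753.29 mm.

753.29 mm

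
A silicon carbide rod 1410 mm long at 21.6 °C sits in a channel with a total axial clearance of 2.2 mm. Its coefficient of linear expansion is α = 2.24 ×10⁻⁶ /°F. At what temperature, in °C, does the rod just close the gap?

409 °C

α = 2.24×10⁻⁶/°F × 9/5 = 4.03×10⁻⁶/K.
α·L₀·ΔT = 2.2 mm ⇒ ΔT = 2.2 / (4.03×10⁻⁶ × 1410.0) = 387.0 K.
T = 21.6 + 387.0 = 408.6 °C.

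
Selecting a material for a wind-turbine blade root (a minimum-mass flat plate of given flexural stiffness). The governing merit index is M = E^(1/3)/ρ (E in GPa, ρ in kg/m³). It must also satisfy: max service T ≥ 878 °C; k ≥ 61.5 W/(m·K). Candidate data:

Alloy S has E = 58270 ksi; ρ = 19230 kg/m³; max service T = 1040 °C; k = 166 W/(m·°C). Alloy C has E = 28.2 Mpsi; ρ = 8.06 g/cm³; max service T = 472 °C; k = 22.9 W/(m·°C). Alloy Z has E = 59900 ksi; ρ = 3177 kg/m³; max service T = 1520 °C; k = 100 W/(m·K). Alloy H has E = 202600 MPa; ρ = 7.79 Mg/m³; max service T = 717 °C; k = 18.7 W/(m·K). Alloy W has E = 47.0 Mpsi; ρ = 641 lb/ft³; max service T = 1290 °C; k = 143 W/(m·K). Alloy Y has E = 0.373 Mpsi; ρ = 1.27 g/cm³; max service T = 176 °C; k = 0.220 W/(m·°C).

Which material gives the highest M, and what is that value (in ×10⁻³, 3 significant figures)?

alloy Z, M = 2.34×10⁻³

Screen on constraints: max service T ≥ 878 °C; k ≥ 61.5 W/(m·K). Survivors: alloy S, alloy Z, alloy W.
Putting every candidate on a common basis:
  alloy S: E = 401.8 GPa, ρ = 19230 kg/m³
  alloy Z: E = 413.0 GPa, ρ = 3177 kg/m³
  alloy W: E = 324.1 GPa, ρ = 10270 kg/m³
  alloy Z: M = 2.34×10⁻³
  alloy W: M = 0.669×10⁻³
  alloy S: M = 0.384×10⁻³
Alloy Z ranks first.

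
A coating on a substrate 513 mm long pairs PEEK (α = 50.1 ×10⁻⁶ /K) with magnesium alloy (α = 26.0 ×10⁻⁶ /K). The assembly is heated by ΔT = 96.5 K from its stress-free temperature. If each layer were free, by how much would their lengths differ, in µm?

Δα = |50.1 − 26.0|×10⁻⁶/K = 24.1×10⁻⁶/K.
ΔL_mismatch = Δα·L·ΔT = 24.1×10⁻⁶ × 513.0 mm × 96.5 K = 1190 µm.

1190 µm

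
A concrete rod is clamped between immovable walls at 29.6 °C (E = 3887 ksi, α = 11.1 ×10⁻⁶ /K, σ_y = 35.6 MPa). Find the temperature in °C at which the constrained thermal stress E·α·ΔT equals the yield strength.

149 °C

E = 3887 ksi = 26.80 GPa.
E·α·ΔT = 35.60 MPa ⇒ ΔT = 35.60 / (26.80×10³ × 11.1×10⁻⁶) = 119.7 K.
T = 29.6 + 119.7 = 149.3 °C.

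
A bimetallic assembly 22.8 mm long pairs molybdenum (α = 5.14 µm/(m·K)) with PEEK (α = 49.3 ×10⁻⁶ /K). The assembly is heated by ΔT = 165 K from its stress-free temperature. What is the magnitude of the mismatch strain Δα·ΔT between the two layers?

Δα = |5.14 − 49.3|×10⁻⁶/K = 44.2×10⁻⁶/K.
Mismatch strain = Δα·ΔT = 44.2×10⁻⁶ × 165.0 = 7.29×10⁻³.

7.29×10⁻³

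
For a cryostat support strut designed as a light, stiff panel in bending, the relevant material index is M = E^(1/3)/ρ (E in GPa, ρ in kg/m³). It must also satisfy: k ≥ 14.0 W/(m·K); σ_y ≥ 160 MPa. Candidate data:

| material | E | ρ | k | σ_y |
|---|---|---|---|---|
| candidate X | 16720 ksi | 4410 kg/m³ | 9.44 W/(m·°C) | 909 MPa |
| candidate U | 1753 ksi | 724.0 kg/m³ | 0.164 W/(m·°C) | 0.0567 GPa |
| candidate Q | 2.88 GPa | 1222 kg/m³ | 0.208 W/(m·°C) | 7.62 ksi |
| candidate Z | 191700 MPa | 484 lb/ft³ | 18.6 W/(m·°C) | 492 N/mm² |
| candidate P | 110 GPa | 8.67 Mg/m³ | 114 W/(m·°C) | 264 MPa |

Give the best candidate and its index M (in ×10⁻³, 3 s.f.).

Screen on constraints: k ≥ 14.0 W/(m·K); σ_y ≥ 160 MPa. Survivors: candidate Z, candidate P.
In SI units:
  candidate Z: E = 191.7 GPa, ρ = 7753 kg/m³
  candidate P: E = 110.0 GPa, ρ = 8670 kg/m³
  candidate Z: M = 0.744×10⁻³
  candidate P: M = 0.553×10⁻³
The maximum is for candidate Z.

candidate Z, M = 0.744×10⁻³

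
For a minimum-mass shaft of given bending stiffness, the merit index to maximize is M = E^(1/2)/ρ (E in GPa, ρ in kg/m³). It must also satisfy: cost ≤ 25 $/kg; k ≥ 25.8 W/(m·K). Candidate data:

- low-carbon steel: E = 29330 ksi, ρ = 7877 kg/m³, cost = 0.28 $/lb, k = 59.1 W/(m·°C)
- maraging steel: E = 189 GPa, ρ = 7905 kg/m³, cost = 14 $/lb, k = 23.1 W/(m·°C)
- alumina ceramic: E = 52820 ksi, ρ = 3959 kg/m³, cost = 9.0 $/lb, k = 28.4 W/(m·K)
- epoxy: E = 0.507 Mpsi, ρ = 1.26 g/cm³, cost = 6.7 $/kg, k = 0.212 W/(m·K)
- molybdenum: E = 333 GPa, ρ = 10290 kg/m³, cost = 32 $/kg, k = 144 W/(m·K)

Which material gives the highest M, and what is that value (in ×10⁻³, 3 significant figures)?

Screen on constraints: cost ≤ 25 $/kg; k ≥ 25.8 W/(m·K). Survivors: low-carbon steel, alumina ceramic.
After converting to SI:
  low-carbon steel: E = 202.2 GPa, ρ = 7877 kg/m³
  alumina ceramic: E = 364.2 GPa, ρ = 3959 kg/m³
  alumina ceramic: M = 4.82×10⁻³
  low-carbon steel: M = 1.81×10⁻³
Alumina ceramic ranks first.

alumina ceramic, M = 4.82×10⁻³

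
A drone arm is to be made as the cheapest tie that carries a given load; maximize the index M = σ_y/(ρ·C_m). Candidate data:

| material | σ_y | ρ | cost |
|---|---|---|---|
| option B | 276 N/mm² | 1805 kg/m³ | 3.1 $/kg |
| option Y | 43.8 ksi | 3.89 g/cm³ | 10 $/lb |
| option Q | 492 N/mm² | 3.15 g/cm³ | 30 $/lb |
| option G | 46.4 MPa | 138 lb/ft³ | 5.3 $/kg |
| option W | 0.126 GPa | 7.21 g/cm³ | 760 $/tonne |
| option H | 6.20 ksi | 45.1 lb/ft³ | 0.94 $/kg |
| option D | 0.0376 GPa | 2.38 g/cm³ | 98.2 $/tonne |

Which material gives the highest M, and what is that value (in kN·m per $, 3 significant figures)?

option D, M = 161 kN·m per $

Putting every candidate on a common basis:
  option B: σ_y = 276.0 MPa, ρ = 1805 kg/m³, cost = 3.100 $/kg
  option Y: σ_y = 302.0 MPa, ρ = 3890 kg/m³, cost = 22.05 $/kg
  option Q: σ_y = 492.0 MPa, ρ = 3150 kg/m³, cost = 66.14 $/kg
  option G: σ_y = 46.40 MPa, ρ = 2211 kg/m³, cost = 5.300 $/kg
  option W: σ_y = 126.0 MPa, ρ = 7210 kg/m³, cost = 0.7600 $/kg
  option H: σ_y = 42.75 MPa, ρ = 722.4 kg/m³, cost = 0.9400 $/kg
  option D: σ_y = 37.60 MPa, ρ = 2380 kg/m³, cost = 0.09820 $/kg
  option D: M = 161 kN·m per $
  option H: M = 62.9 kN·m per $
  option B: M = 49.3 kN·m per $
  option W: M = 23.0 kN·m per $
  option G: M = 3.96 kN·m per $
  option Y: M = 3.52 kN·m per $
  option Q: M = 2.36 kN·m per $
The maximum is for option D.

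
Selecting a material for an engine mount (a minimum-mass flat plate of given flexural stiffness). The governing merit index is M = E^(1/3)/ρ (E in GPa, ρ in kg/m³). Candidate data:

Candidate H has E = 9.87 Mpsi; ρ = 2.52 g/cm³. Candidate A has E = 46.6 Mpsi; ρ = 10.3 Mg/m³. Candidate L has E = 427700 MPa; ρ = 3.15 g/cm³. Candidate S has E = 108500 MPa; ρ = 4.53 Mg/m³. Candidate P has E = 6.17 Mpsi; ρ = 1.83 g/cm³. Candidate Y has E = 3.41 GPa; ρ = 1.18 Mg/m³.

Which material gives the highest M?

Convert each candidate to consistent units, then evaluate M:
  candidate H: E = 68.05 GPa, ρ = 2520 kg/m³
  candidate A: E = 321.3 GPa, ρ = 10300 kg/m³
  candidate L: E = 427.7 GPa, ρ = 3150 kg/m³
  candidate S: E = 108.5 GPa, ρ = 4530 kg/m³
  candidate P: E = 42.54 GPa, ρ = 1830 kg/m³
  candidate Y: E = 3.410 GPa, ρ = 1180 kg/m³
  candidate L: M = 2.39×10⁻³
  candidate P: M = 1.91×10⁻³
  candidate H: M = 1.62×10⁻³
  candidate Y: M = 1.28×10⁻³
  candidate S: M = 1.05×10⁻³
  candidate A: M = 0.665×10⁻³
Highest index: candidate L.

candidate L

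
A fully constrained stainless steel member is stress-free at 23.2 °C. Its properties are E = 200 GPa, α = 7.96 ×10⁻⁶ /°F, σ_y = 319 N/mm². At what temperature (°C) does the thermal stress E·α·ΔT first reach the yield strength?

135 °C

α = 7.96×10⁻⁶/°F × 9/5 = 14.3×10⁻⁶/K.
σ_y = 319 N/mm² = 319.0 MPa.
E·α·ΔT = 319.0 MPa ⇒ ΔT = 319.0 / (200.0×10³ × 14.3×10⁻⁶) = 111.3 K.
T = 23.2 + 111.3 = 134.5 °C.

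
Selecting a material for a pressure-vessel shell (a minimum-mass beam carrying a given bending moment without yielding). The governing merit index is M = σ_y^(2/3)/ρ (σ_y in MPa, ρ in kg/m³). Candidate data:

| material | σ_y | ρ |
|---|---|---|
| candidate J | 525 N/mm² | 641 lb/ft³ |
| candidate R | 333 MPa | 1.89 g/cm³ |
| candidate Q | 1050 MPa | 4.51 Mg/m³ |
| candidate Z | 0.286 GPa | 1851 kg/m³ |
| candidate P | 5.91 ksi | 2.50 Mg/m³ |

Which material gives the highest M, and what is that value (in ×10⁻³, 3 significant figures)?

In SI units:
  candidate J: σ_y = 525.0 MPa, ρ = 10270 kg/m³
  candidate R: σ_y = 333.0 MPa, ρ = 1890 kg/m³
  candidate Q: σ_y = 1050 MPa, ρ = 4510 kg/m³
  candidate Z: σ_y = 286.0 MPa, ρ = 1851 kg/m³
  candidate P: σ_y = 40.75 MPa, ρ = 2500 kg/m³
  candidate R: M = 25.4×10⁻³
  candidate Z: M = 23.5×10⁻³
  candidate Q: M = 22.9×10⁻³
  candidate J: M = 6.34×10⁻³
  candidate P: M = 4.74×10⁻³
The maximum is for candidate R.

candidate R, M = 25.4×10⁻³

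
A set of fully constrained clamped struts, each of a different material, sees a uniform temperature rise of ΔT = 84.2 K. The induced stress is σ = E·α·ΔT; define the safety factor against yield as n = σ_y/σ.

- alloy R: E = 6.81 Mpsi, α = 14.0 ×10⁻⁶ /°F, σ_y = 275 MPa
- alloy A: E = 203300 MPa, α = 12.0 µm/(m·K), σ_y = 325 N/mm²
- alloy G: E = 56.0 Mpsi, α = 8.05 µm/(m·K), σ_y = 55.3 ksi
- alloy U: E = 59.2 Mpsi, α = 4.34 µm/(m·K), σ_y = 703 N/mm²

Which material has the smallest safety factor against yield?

Per material, after unit conversion:
  alloy R: E = 46.95, α = 25.2, σ_y = 275.0 → σ = 99.6 MPa, n = 2.76
  alloy A: E = 203.3, α = 12.0, σ_y = 325.0 → σ = 205 MPa, n = 1.58
  alloy G: E = 386.1, α = 8.05, σ_y = 381.3 → σ = 262 MPa, n = 1.46
  alloy U: E = 408.2, α = 4.34, σ_y = 703.0 → σ = 149 MPa, n = 4.71
Alloy G has the lowest safety factor, n = 1.46.

alloy G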